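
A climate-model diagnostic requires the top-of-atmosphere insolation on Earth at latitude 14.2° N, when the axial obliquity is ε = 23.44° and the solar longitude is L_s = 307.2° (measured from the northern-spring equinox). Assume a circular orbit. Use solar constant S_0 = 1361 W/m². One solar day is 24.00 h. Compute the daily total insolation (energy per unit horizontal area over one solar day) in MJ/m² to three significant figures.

Solar declination: sin δ = sin ε · sin L_s = sin 23.44° × sin 307.2° = -0.31685, so δ = -18.473°.
cos h₀ = −tan(+14.2°) tan(-18.473°) = 0.0845, h₀ = 1.4862 rad.
Bracket: h₀ sin ϕ sin δ + cos ϕ cos δ sin h₀ = 1.4862×0.24531×-0.31685 + 0.96945×0.94848×0.99642 = -0.115517 + 0.916212 = 0.800695.
Q̄ = (S_0/π) × [bracket] = (1361/π) × 0.800695 = 346.88 W/m².
Daily total = Q̄ × 24.00 h × 3600 s/h = 346.88 × 24.00 × 3600 / 10⁶ = 29.97 MJ/m².

30.0 MJ/m²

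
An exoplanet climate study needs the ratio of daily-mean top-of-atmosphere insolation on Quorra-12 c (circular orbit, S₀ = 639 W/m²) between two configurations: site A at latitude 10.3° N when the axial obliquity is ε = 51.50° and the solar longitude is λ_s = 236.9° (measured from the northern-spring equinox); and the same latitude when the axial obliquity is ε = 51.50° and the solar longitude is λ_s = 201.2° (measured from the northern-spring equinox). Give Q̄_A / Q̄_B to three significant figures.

Q̄_A / Q̄_B ≈ 0.656

— Configuration A (φ=+10.3°):
Solar declination: sin δ = sin ε · sin λ_s = sin 51.50° × sin 236.9° = -0.65561, so δ = -40.966°.
cos H₀ = −tan(+10.3°) tan(-40.966°) = 0.1578, H₀ = 1.4123 rad.
Bracket: H₀ sin φ sin δ + cos φ cos δ sin H₀ = 1.4123×0.17880×-0.65561 + 0.98389×0.75510×0.98747 = -0.165554 + 0.733626 = 0.568072.
Q̄ = (S₀/π) × [bracket] = (639/π) × 0.568072 = 115.55 W/m².
— Configuration B (φ=+10.3°):
Solar declination: sin δ = sin ε · sin λ_s = sin 51.50° × sin 201.2° = -0.28301, so δ = -16.440°.
cos H₀ = −tan(+10.3°) tan(-16.440°) = 0.0536, H₀ = 1.5171 rad.
Bracket: H₀ sin φ sin δ + cos φ cos δ sin H₀ = 1.5171×0.17880×-0.28301 + 0.98389×0.95912×0.99856 = -0.076769 + 0.942310 = 0.865541.
Q̄ = (S₀/π) × [bracket] = (639/π) × 0.865541 = 176.05 W/m².
Ratio Q̄_A / Q̄_B = 115.55 / 176.05 = 0.6563.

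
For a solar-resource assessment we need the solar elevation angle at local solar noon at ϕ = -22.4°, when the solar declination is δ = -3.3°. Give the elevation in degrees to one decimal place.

70.9°

At local noon the hour angle is zero, so the zenith angle equals |ϕ − δ| = |-22.4° − (-3.300°)| = 19.100°.
Elevation = 90° − 19.100° = 70.9°.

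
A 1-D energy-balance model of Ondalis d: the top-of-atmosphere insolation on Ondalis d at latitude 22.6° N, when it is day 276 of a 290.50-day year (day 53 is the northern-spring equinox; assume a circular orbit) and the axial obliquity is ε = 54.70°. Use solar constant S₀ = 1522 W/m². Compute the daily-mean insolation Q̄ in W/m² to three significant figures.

Q̄ ≈ 69.3 W/m²

Solar longitude: λ_s = 360° × (276 − 53)/290.50 = 276.351°.
sin δ = sin 54.70° × sin 276.351° = -0.81113, so δ = -54.206°.
cos H₀ = −tan(+22.6°) tan(-54.206°) = 0.5773, H₀ = 0.9554 rad.
Bracket: H₀ sin φ sin δ + cos φ cos δ sin H₀ = 0.9554×0.38430×-0.81113 + 0.92321×0.58487×0.81654 = -0.297815 + 0.440897 = 0.143082.
Q̄ = (S₀/π) × [bracket] = (1522/π) × 0.143082 = 69.32 W/m².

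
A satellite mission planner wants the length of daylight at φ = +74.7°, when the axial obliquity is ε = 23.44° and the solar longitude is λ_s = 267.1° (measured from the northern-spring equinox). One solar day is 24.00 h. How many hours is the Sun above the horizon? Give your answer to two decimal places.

Solar declination: sin δ = sin ε · sin λ_s = sin 23.44° × sin 267.1° = -0.39728, so δ = -23.408°.
cos H₀ = −tan φ · tan δ = 1.5824 ≥ 1, so the Sun never rises (polar night) and H₀ = 0.
Daylight = 2H₀/(2π) × 24.00 h = (0.0000/π) × 24.00 = 0.00 h.

0.00 h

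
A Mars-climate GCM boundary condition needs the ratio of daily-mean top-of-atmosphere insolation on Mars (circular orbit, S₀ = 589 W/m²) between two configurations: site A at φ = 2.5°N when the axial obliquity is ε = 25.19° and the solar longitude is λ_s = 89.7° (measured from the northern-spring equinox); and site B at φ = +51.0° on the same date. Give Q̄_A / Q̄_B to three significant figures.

— Configuration A (φ=+2.5°):
Solar declination: sin δ = sin ε · sin λ_s = sin 25.19° × sin 89.7° = 0.42562, so δ = +25.190°.
cos H₀ = −tan(+2.5°) tan(+25.190°) = -0.0205, H₀ = 1.5913 rad.
Bracket: H₀ sin φ sin δ + cos φ cos δ sin H₀ = 1.5913×0.04362×0.42562 + 0.99905×0.90490×0.99979 = 0.029543 + 0.903850 = 0.933393.
Q̄ = (S₀/π) × [bracket] = (589/π) × 0.933393 = 175.00 W/m².
— Configuration B (φ=+51.0°):
cos H₀ = −tan(+51.0°) tan(+25.190°) = -0.5808, H₀ = 2.1905 rad.
Bracket: H₀ sin φ sin δ + cos φ cos δ sin H₀ = 2.1905×0.77715×0.42562 + 0.62932×0.90490×0.81403 = 0.724553 + 0.463567 = 1.188120.
Q̄ = (S₀/π) × [bracket] = (589/π) × 1.188120 = 222.75 W/m².
Ratio Q̄_A / Q̄_B = 175.00 / 222.75 = 0.7856.

Q̄_A / Q̄_B ≈ 0.786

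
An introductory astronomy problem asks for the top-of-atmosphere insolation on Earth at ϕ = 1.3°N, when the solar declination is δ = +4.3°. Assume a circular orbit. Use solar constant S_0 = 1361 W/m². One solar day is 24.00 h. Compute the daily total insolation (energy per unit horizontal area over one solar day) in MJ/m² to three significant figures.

cos h₀ = −tan(+1.3°) tan(+4.300°) = -0.0017, h₀ = 1.5725 rad.
Bracket: h₀ sin ϕ sin δ + cos ϕ cos δ sin h₀ = 1.5725×0.02269×0.07498 + 0.99974×0.99719×1.00000 = 0.002675 + 0.996931 = 0.999606.
Q̄ = (S_0/π) × [bracket] = (1361/π) × 0.999606 = 433.05 W/m².
Daily total = Q̄ × 24.00 h × 3600 s/h = 433.05 × 24.00 × 3600 / 10⁶ = 37.42 MJ/m².

37.4 MJ/m²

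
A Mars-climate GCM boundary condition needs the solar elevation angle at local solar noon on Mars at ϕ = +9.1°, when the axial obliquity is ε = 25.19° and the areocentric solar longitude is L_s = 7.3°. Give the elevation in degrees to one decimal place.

sin δ = sin 25.19° × sin 7.3° = 0.05408, so δ = +3.100°.
At local noon the hour angle is zero, so the zenith angle equals |ϕ − δ| = |+9.1° − (+3.100°)| = 6.000°.
Elevation = 90° − 6.000° = 84.0°.

84.0°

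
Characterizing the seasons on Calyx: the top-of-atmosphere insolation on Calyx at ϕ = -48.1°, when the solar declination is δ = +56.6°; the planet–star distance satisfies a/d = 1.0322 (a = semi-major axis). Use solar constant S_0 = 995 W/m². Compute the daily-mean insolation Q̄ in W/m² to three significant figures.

cos h₀ = −tan(-48.1°) tan(+56.600°) = 1.6903 ≥ 1 ⇒ polar night, h₀ = 0 and Q̄ = 0.
Inverse-square distance factor (a/d)² = 1.0322² = 1.065437.

Q̄ ≈ 0.00 W/m²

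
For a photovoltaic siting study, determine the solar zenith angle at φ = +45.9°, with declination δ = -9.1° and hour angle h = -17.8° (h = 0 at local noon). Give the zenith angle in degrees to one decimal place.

cos θ_z = sin φ sin δ + cos φ cos δ cos h = -0.113577 + 0.654259 = 0.540682.
θ_z = arccos(0.540682) = 57.3°.

θ_z = 57.3°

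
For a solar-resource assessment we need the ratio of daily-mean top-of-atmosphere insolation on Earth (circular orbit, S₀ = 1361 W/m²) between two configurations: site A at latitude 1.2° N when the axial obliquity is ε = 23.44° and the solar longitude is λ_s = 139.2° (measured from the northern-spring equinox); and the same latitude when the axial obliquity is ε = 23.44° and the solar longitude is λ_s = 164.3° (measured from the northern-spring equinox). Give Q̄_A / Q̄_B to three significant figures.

Q̄_A / Q̄_B ≈ 0.976

— Configuration A (φ=+1.2°):
Solar declination: sin δ = sin ε · sin λ_s = sin 23.44° × sin 139.2° = 0.25992, so δ = +15.066°.
cos H₀ = −tan(+1.2°) tan(+15.066°) = -0.0056, H₀ = 1.5764 rad.
Bracket: H₀ sin φ sin δ + cos φ cos δ sin H₀ = 1.5764×0.02094×0.25992 + 0.99978×0.96563×0.99998 = 0.008580 + 0.965398 = 0.973978.
Q̄ = (S₀/π) × [bracket] = (1361/π) × 0.973978 = 421.95 W/m².
— Configuration B (φ=+1.2°):
Solar declination: sin δ = sin ε · sin λ_s = sin 23.44° × sin 164.3° = 0.10764, so δ = +6.179°.
cos H₀ = −tan(+1.2°) tan(+6.179°) = -0.0023, H₀ = 1.5731 rad.
Bracket: H₀ sin φ sin δ + cos φ cos δ sin H₀ = 1.5731×0.02094×0.10764 + 0.99978×0.99419×1.00000 = 0.003546 + 0.993971 = 0.997517.
Q̄ = (S₀/π) × [bracket] = (1361/π) × 0.997517 = 432.14 W/m².
Ratio Q̄_A / Q̄_B = 421.95 / 432.14 = 0.9764.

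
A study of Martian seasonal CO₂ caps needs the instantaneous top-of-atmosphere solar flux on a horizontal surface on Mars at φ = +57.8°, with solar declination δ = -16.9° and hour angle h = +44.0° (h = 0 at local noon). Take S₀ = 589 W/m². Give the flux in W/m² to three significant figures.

cos θ_z = sin φ sin δ + cos φ cos δ cos h = -0.245990 + 0.366765 = 0.120775.
Flux = S₀ · cos θ_z = 589 × 0.120775 = 71.14 W/m².

71.1 W/m²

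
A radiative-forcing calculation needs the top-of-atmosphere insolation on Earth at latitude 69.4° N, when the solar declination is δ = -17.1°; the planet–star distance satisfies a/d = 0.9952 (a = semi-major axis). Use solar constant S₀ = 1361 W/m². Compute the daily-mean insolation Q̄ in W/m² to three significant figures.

cos H₀ = −tan(+69.4°) tan(-17.100°) = 0.8185, H₀ = 0.6121 rad.
Bracket: H₀ sin φ sin δ + cos φ cos δ sin H₀ = 0.6121×0.93606×-0.29404 + 0.35184×0.95579×0.57456 = -0.168474 + 0.193216 = 0.024742.
Inverse-square distance factor (a/d)² = 0.9952² = 0.990423.
Q̄ = (S₀/π) × 0.990423 × [bracket] = (1361/π) × 0.990423 × 0.024742 = 10.62 W/m².

Q̄ ≈ 10.6 W/m²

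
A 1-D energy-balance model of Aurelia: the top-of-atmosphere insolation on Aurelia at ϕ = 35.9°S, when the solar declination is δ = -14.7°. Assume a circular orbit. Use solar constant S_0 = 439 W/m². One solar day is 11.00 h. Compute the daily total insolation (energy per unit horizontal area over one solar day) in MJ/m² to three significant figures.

5.71 MJ/m²

cos h₀ = −tan(-35.9°) tan(-14.700°) = -0.1899, h₀ = 1.7619 rad.
Bracket: h₀ sin ϕ sin δ + cos ϕ cos δ sin h₀ = 1.7619×-0.58637×-0.25376 + 0.81004×0.96727×0.98180 = 0.262166 + 0.769267 = 1.031433.
Q̄ = (S_0/π) × [bracket] = (439/π) × 1.031433 = 144.13 W/m².
Daily total = Q̄ × 11.00 h × 3600 s/h = 144.13 × 11.00 × 3600 / 10⁶ = 5.708 MJ/m².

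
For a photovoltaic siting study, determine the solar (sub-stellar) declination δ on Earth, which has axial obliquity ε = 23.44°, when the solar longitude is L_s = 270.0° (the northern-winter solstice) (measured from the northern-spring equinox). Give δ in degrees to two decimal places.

δ = -23.44°

sin δ = sin ε · sin L_s = sin 23.44° × sin 270.0° = -0.397789.
δ = arcsin(-0.397789) = -23.44°.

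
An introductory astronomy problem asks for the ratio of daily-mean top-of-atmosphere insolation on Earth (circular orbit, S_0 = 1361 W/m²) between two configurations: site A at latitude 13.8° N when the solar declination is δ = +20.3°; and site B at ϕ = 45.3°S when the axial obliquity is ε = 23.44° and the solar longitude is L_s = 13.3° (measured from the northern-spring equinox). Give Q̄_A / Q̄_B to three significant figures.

— Configuration A (ϕ=+13.8°):
cos h₀ = −tan(+13.8°) tan(+20.300°) = -0.0909, h₀ = 1.6618 rad.
Bracket: h₀ sin ϕ sin δ + cos ϕ cos δ sin h₀ = 1.6618×0.23853×0.34694 + 0.97113×0.93789×0.99586 = 0.137523 + 0.907042 = 1.044565.
Q̄ = (S_0/π) × [bracket] = (1361/π) × 1.044565 = 452.53 W/m².
— Configuration B (ϕ=-45.3°):
Solar declination: sin δ = sin ε · sin L_s = sin 23.44° × sin 13.3° = 0.09151, so δ = +5.251°.
cos h₀ = −tan(-45.3°) tan(+5.251°) = 0.0929, h₀ = 1.4778 rad.
Bracket: h₀ sin ϕ sin δ + cos ϕ cos δ sin h₀ = 1.4778×-0.71080×0.09151 + 0.70339×0.99580×0.99568 = -0.096124 + 0.697410 = 0.601286.
Q̄ = (S_0/π) × [bracket] = (1361/π) × 0.601286 = 260.49 W/m².
Ratio Q̄_A / Q̄_B = 452.53 / 260.49 = 1.737.

Q̄_A / Q̄_B ≈ 1.74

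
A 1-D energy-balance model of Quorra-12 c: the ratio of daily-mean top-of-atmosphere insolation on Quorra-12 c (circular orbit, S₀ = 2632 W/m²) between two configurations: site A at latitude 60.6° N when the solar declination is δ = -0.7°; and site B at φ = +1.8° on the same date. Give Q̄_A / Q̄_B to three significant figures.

Q̄_A / Q̄_B ≈ 0.475

— Configuration A (φ=+60.6°):
cos H₀ = −tan(+60.6°) tan(-0.700°) = 0.0217, H₀ = 1.5491 rad.
Bracket: H₀ sin φ sin δ + cos φ cos δ sin H₀ = 1.5491×0.87121×-0.01222 + 0.49090×0.99993×0.99976 = -0.016492 + 0.490748 = 0.474256.
Q̄ = (S₀/π) × [bracket] = (2632/π) × 0.474256 = 397.33 W/m².
— Configuration B (φ=+1.8°):
cos H₀ = −tan(+1.8°) tan(-0.700°) = 0.0004, H₀ = 1.5704 rad.
Bracket: H₀ sin φ sin δ + cos φ cos δ sin H₀ = 1.5704×0.03141×-0.01222 + 0.99951×0.99993×1.00000 = -0.000603 + 0.999440 = 0.998837.
Q̄ = (S₀/π) × [bracket] = (2632/π) × 0.998837 = 836.82 W/m².
Ratio Q̄_A / Q̄_B = 397.33 / 836.82 = 0.4748.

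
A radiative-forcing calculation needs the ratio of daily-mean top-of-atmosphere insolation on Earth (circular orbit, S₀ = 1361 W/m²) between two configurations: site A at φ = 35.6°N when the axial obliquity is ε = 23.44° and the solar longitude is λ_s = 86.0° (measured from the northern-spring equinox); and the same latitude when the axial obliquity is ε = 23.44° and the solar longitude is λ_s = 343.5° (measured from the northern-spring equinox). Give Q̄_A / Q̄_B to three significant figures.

Q̄_A / Q̄_B ≈ 1.62

— Configuration A (φ=+35.6°):
Solar declination: sin δ = sin ε · sin λ_s = sin 23.44° × sin 86.0° = 0.39682, so δ = +23.380°.
cos H₀ = −tan(+35.6°) tan(+23.380°) = -0.3095, H₀ = 1.8855 rad.
Bracket: H₀ sin φ sin δ + cos φ cos δ sin H₀ = 1.8855×0.58212×0.39682 + 0.81310×0.91790×0.95090 = 0.435545 + 0.709699 = 1.145244.
Q̄ = (S₀/π) × [bracket] = (1361/π) × 1.145244 = 496.14 W/m².
— Configuration B (φ=+35.6°):
Solar declination: sin δ = sin ε · sin λ_s = sin 23.44° × sin 343.5° = -0.11298, so δ = -6.487°.
cos H₀ = −tan(+35.6°) tan(-6.487°) = 0.0814, H₀ = 1.4893 rad.
Bracket: H₀ sin φ sin δ + cos φ cos δ sin H₀ = 1.4893×0.58212×-0.11298 + 0.81310×0.99360×0.99668 = -0.097948 + 0.805214 = 0.707266.
Q̄ = (S₀/π) × [bracket] = (1361/π) × 0.707266 = 306.40 W/m².
Ratio Q̄_A / Q̄_B = 496.14 / 306.40 = 1.619.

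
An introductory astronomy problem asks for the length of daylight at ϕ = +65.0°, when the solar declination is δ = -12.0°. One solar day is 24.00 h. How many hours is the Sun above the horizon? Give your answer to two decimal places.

cos h₀ = −tan ϕ · tan δ = −tan(+65.0°) × tan(-12.000°) = 0.4558, so h₀ = 1.0975 rad = 62.88°.
Daylight = 2h₀/(2π) × 24.00 h = (1.0975/π) × 24.00 = 8.38 h.

8.38 h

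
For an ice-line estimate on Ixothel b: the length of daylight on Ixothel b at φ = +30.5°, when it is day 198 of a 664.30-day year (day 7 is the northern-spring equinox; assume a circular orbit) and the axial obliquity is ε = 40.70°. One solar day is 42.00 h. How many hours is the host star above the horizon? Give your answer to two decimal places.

Solar longitude: λ_s = 360° × (198 − 7)/664.30 = 103.507°.
sin δ = sin 40.70° × sin 103.507° = 0.63406, so δ = +39.350°.
cos H₀ = −tan φ · tan δ = −tan(+30.5°) × tan(+39.350°) = -0.4830, so H₀ = 2.0749 rad = 118.88°.
Daylight = 2H₀/(2π) × 42.00 h = (2.0749/π) × 42.00 = 27.74 h.

27.74 h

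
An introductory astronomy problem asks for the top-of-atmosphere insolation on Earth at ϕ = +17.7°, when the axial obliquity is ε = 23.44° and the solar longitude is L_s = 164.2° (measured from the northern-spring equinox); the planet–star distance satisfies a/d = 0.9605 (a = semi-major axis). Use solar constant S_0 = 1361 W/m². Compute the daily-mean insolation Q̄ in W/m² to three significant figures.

Q̄ ≈ 399 W/m²

Solar declination: sin δ = sin ε · sin L_s = sin 23.44° × sin 164.2° = 0.10831, so δ = +6.218°.
cos h₀ = −tan(+17.7°) tan(+6.218°) = -0.0348, h₀ = 1.6056 rad.
Bracket: h₀ sin ϕ sin δ + cos ϕ cos δ sin h₀ = 1.6056×0.30403×0.10831 + 0.95266×0.99412×0.99940 = 0.052872 + 0.946490 = 0.999362.
Inverse-square distance factor (a/d)² = 0.9605² = 0.922560.
Q̄ = (S_0/π) × 0.922560 × [bracket] = (1361/π) × 0.922560 × 0.999362 = 399.4 W/m².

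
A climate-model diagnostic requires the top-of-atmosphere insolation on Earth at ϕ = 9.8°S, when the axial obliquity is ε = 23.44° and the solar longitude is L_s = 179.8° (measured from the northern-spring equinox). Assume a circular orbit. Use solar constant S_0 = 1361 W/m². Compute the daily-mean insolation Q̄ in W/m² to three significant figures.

Q̄ ≈ 427 W/m²

Solar declination: sin δ = sin ε · sin L_s = sin 23.44° × sin 179.8° = 0.00139, so δ = +0.080°.
cos h₀ = −tan(-9.8°) tan(+0.080°) = 0.0002, h₀ = 1.5706 rad.
Bracket: h₀ sin ϕ sin δ + cos ϕ cos δ sin h₀ = 1.5706×-0.17021×0.00139 + 0.98541×1.00000×1.00000 = -0.000372 + 0.985410 = 0.985038.
Q̄ = (S_0/π) × [bracket] = (1361/π) × 0.985038 = 426.7 W/m².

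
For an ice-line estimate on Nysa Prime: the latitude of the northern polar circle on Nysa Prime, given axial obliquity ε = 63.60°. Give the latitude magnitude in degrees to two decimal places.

The polar circle is the lowest latitude that experiences at least one full rotation of continuous daylight at the northern-summer solstice; it lies at |φ| = 90° − ε = 90° − 63.60° = 26.40°.

26.40°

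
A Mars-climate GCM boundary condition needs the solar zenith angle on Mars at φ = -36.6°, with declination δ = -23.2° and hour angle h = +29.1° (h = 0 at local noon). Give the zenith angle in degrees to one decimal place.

θ_z = 28.4°

cos θ_z = sin φ sin δ + cos φ cos δ cos h = 0.234878 + 0.644755 = 0.879633.
θ_z = arccos(0.879633) = 28.4°.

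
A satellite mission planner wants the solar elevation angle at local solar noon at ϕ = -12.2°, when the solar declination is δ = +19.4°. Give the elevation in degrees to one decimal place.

58.4°

At local noon the hour angle is zero, so the zenith angle equals |ϕ − δ| = |-12.2° − (+19.400°)| = 31.600°.
Elevation = 90° − 31.600° = 58.4°.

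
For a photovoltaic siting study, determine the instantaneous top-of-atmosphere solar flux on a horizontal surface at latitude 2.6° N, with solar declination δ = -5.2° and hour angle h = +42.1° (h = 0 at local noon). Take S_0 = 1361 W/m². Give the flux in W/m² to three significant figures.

999 W/m²

cos θ_z = sin ϕ sin δ + cos ϕ cos δ cos h = -0.004111 + 0.738161 = 0.734050.
Flux = S_0 · cos θ_z = 1361 × 0.734050 = 999.0 W/m².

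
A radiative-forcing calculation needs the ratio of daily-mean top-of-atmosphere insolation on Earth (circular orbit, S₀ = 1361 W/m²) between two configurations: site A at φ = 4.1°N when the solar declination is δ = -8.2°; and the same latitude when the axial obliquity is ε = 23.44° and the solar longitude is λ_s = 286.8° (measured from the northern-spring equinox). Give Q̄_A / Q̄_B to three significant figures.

— Configuration A (φ=+4.1°):
cos H₀ = −tan(+4.1°) tan(-8.200°) = 0.0103, H₀ = 1.5605 rad.
Bracket: H₀ sin φ sin δ + cos φ cos δ sin H₀ = 1.5605×0.07150×-0.14263 + 0.99744×0.98978×0.99995 = -0.015914 + 0.987197 = 0.971283.
Q̄ = (S₀/π) × [bracket] = (1361/π) × 0.971283 = 420.78 W/m².
— Configuration B (φ=+4.1°):
Solar declination: sin δ = sin ε · sin λ_s = sin 23.44° × sin 286.8° = -0.38081, so δ = -22.384°.
cos H₀ = −tan(+4.1°) tan(-22.384°) = 0.0295, H₀ = 1.5413 rad.
Bracket: H₀ sin φ sin δ + cos φ cos δ sin H₀ = 1.5413×0.07150×-0.38081 + 0.99744×0.92465×0.99956 = -0.041966 + 0.921877 = 0.879911.
Q̄ = (S₀/π) × [bracket] = (1361/π) × 0.879911 = 381.19 W/m².
Ratio Q̄_A / Q̄_B = 420.78 / 381.19 = 1.104.

Q̄_A / Q̄_B ≈ 1.10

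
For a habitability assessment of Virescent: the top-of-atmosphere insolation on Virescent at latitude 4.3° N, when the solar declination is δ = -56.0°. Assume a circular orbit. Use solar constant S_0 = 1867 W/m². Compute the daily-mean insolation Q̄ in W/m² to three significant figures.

Q̄ ≈ 275 W/m²

cos h₀ = −tan(+4.3°) tan(-56.000°) = 0.1115, h₀ = 1.4591 rad.
Bracket: h₀ sin ϕ sin δ + cos ϕ cos δ sin h₀ = 1.4591×0.07498×-0.82904 + 0.99719×0.55919×0.99377 = -0.090700 + 0.554145 = 0.463445.
Q̄ = (S_0/π) × [bracket] = (1867/π) × 0.463445 = 275.4 W/m².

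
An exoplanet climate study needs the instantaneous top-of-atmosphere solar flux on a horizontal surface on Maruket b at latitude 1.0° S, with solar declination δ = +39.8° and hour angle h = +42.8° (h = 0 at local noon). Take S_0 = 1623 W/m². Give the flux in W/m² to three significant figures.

cos θ_z = sin ϕ sin δ + cos ϕ cos δ cos h = -0.011171 + 0.563627 = 0.552456.
Flux = S_0 · cos θ_z = 1623 × 0.552456 = 896.6 W/m².

897 W/m²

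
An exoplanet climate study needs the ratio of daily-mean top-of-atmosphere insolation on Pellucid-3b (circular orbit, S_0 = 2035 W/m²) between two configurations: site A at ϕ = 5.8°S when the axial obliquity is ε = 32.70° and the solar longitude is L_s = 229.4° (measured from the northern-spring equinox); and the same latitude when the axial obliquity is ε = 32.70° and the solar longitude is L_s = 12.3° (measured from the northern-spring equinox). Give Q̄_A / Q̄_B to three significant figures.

— Configuration A (ϕ=-5.8°):
Solar declination: sin δ = sin ε · sin L_s = sin 32.70° × sin 229.4° = -0.41019, so δ = -24.217°.
cos h₀ = −tan(-5.8°) tan(-24.217°) = -0.0457, h₀ = 1.6165 rad.
Bracket: h₀ sin ϕ sin δ + cos ϕ cos δ sin h₀ = 1.6165×-0.10106×-0.41019 + 0.99488×0.91200×0.99896 = 0.067010 + 0.906387 = 0.973397.
Q̄ = (S_0/π) × [bracket] = (2035/π) × 0.973397 = 630.53 W/m².
— Configuration B (ϕ=-5.8°):
Solar declination: sin δ = sin ε · sin L_s = sin 32.70° × sin 12.3° = 0.11509, so δ = +6.609°.
cos h₀ = −tan(-5.8°) tan(+6.609°) = 0.0118, h₀ = 1.5590 rad.
Bracket: h₀ sin ϕ sin δ + cos ϕ cos δ sin h₀ = 1.5590×-0.10106×0.11509 + 0.99488×0.99336×0.99993 = -0.018133 + 0.988205 = 0.970072.
Q̄ = (S_0/π) × [bracket] = (2035/π) × 0.970072 = 628.37 W/m².
Ratio Q̄_A / Q̄_B = 630.53 / 628.37 = 1.003.

Q̄_A / Q̄_B ≈ 1.00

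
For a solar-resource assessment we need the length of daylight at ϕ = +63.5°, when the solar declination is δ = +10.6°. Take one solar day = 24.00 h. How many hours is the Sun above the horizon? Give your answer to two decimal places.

14.94 h

cos h₀ = −tan ϕ · tan δ = −tan(+63.5°) × tan(+10.600°) = -0.3754, so h₀ = 1.9556 rad = 112.05°.
Daylight = 2h₀/(2π) × 24.00 h = (1.9556/π) × 24.00 = 14.94 h.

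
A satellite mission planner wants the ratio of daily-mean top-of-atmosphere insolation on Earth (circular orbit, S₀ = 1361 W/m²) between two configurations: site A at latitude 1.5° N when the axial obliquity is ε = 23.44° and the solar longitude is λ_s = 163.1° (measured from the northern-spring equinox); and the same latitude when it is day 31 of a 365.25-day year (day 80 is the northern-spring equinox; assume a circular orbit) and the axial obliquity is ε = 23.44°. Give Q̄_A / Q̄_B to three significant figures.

Q̄_A / Q̄_B ≈ 1.06

— Configuration A (φ=+1.5°):
Solar declination: sin δ = sin ε · sin λ_s = sin 23.44° × sin 163.1° = 0.11564, so δ = +6.640°.
cos H₀ = −tan(+1.5°) tan(+6.640°) = -0.0030, H₀ = 1.5738 rad.
Bracket: H₀ sin φ sin δ + cos φ cos δ sin H₀ = 1.5738×0.02618×0.11564 + 0.99966×0.99329×1.00000 = 0.004765 + 0.992952 = 0.997717.
Q̄ = (S₀/π) × [bracket] = (1361/π) × 0.997717 = 432.23 W/m².
— Configuration B (φ=+1.5°):
Solar longitude: λ_s = 360° × (31 − 80)/365.25 = -48.296°, i.e. -48.296° + 360° = 311.704°.
sin δ = sin 23.44° × sin 311.704° = -0.29698, so δ = -17.277°.
cos H₀ = −tan(+1.5°) tan(-17.277°) = 0.0081, H₀ = 1.5627 rad.
Bracket: H₀ sin φ sin δ + cos φ cos δ sin H₀ = 1.5627×0.02618×-0.29698 + 0.99966×0.95488×0.99997 = -0.012150 + 0.954527 = 0.942377.
Q̄ = (S₀/π) × [bracket] = (1361/π) × 0.942377 = 408.26 W/m².
Ratio Q̄_A / Q̄_B = 432.23 / 408.26 = 1.059.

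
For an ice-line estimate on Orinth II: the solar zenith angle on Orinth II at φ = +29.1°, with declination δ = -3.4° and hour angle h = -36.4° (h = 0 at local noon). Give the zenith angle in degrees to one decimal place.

θ_z = 47.7°

cos θ_z = sin φ sin δ + cos φ cos δ cos h = -0.028843 + 0.702056 = 0.673213.
θ_z = arccos(0.673213) = 47.7°.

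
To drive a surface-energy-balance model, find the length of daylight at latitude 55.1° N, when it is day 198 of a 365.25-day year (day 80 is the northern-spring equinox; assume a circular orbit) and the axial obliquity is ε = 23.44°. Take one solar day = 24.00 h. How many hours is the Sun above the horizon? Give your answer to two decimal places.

16.42 h

Solar longitude: λ_s = 360° × (198 − 80)/365.25 = 116.304°.
sin δ = sin 23.44° × sin 116.304° = 0.35660, so δ = +20.892°.
cos H₀ = −tan φ · tan δ = −tan(+55.1°) × tan(+20.892°) = -0.5471, so H₀ = 2.1497 rad = 123.17°.
Daylight = 2H₀/(2π) × 24.00 h = (2.1497/π) × 24.00 = 16.42 h.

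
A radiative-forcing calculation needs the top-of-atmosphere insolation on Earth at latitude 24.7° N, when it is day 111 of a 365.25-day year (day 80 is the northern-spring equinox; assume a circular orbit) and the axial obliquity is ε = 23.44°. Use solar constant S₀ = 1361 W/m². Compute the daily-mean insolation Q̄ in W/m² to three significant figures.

Q̄ ≈ 445 W/m²

Solar longitude: λ_s = 360° × (111 − 80)/365.25 = 30.554°.
sin δ = sin 23.44° × sin 30.554° = 0.20222, so δ = +11.667°.
cos H₀ = −tan(+24.7°) tan(+11.667°) = -0.0950, H₀ = 1.6659 rad.
Bracket: H₀ sin φ sin δ + cos φ cos δ sin H₀ = 1.6659×0.41787×0.20222 + 0.90851×0.97934×0.99548 = 0.140771 + 0.885719 = 1.026490.
Q̄ = (S₀/π) × [bracket] = (1361/π) × 1.026490 = 444.7 W/m².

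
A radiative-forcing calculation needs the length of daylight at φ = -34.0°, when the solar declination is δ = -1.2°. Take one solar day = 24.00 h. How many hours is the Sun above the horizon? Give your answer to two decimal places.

12.11 h

cos H₀ = −tan φ · tan δ = −tan(-34.0°) × tan(-1.200°) = -0.0141, so H₀ = 1.5849 rad = 90.81°.
Daylight = 2H₀/(2π) × 24.00 h = (1.5849/π) × 24.00 = 12.11 h.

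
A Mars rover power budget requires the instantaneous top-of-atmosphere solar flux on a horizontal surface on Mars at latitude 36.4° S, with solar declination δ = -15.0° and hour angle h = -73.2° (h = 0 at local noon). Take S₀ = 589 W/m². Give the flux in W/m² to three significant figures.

cos θ_z = sin φ sin δ + cos φ cos δ cos h = 0.153588 + 0.224713 = 0.378301.
Flux = S₀ · cos θ_z = 589 × 0.378301 = 222.8 W/m².

223 W/m²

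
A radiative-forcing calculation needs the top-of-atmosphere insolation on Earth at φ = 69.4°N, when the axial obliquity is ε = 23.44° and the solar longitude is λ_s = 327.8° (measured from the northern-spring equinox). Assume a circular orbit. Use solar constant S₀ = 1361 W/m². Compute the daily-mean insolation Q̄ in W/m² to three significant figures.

Solar declination: sin δ = sin ε · sin λ_s = sin 23.44° × sin 327.8° = -0.21197, so δ = -12.238°.
cos H₀ = −tan(+69.4°) tan(-12.238°) = 0.5771, H₀ = 0.9557 rad.
Bracket: H₀ sin φ sin δ + cos φ cos δ sin H₀ = 0.9557×0.93606×-0.21197 + 0.35184×0.97728×0.81670 = -0.189627 + 0.280819 = 0.091192.
Q̄ = (S₀/π) × [bracket] = (1361/π) × 0.091192 = 39.51 W/m².

Q̄ ≈ 39.5 W/m²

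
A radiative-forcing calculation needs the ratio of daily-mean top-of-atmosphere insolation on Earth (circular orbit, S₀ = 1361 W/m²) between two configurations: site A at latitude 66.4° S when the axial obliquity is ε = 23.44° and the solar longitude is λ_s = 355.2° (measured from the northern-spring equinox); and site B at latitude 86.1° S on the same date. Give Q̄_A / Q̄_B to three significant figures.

— Configuration A (φ=-66.4°):
Solar declination: sin δ = sin ε · sin λ_s = sin 23.44° × sin 355.2° = -0.03329, so δ = -1.908°.
cos H₀ = −tan(-66.4°) tan(-1.908°) = -0.0762, H₀ = 1.6471 rad.
Bracket: H₀ sin φ sin δ + cos φ cos δ sin H₀ = 1.6471×-0.91636×-0.03329 + 0.40035×0.99945×0.99709 = 0.050246 + 0.398965 = 0.449211.
Q̄ = (S₀/π) × [bracket] = (1361/π) × 0.449211 = 194.61 W/m².
— Configuration B (φ=-86.1°):
cos H₀ = −tan(-86.1°) tan(-1.908°) = -0.4885, H₀ = 2.0812 rad.
Bracket: H₀ sin φ sin δ + cos φ cos δ sin H₀ = 2.0812×-0.99768×-0.03329 + 0.06802×0.99945×0.87255 = 0.069122 + 0.059318 = 0.128440.
Q̄ = (S₀/π) × [bracket] = (1361/π) × 0.128440 = 55.643 W/m².
Ratio Q̄_A / Q̄_B = 194.61 / 55.643 = 3.497.

Q̄_A / Q̄_B ≈ 3.50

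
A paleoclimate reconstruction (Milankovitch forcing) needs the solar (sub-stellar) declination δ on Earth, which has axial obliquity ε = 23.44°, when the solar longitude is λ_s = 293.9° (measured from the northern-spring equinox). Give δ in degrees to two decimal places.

δ = -21.33°

sin δ = sin ε · sin λ_s = sin 23.44° × sin 293.9° = -0.363680.
δ = arcsin(-0.363680) = -21.33°.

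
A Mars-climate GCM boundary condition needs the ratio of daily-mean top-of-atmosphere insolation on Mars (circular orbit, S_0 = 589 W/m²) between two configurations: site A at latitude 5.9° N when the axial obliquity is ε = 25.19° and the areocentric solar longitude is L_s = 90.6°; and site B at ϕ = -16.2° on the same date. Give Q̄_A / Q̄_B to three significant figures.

Q̄_A / Q̄_B ≈ 1.40

— Configuration A (ϕ=+5.9°):
sin δ = sin 25.19° × sin 90.6° = 0.42560, so δ = +25.189°.
cos h₀ = −tan(+5.9°) tan(+25.189°) = -0.0486, h₀ = 1.6194 rad.
Bracket: h₀ sin ϕ sin δ + cos ϕ cos δ sin h₀ = 1.6194×0.10279×0.42560 + 0.99470×0.90491×0.99882 = 0.070845 + 0.899052 = 0.969897.
Q̄ = (S_0/π) × [bracket] = (589/π) × 0.969897 = 181.84 W/m².
— Configuration B (ϕ=-16.2°):
cos h₀ = −tan(-16.2°) tan(+25.189°) = 0.1366, h₀ = 1.4337 rad.
Bracket: h₀ sin ϕ sin δ + cos ϕ cos δ sin h₀ = 1.4337×-0.27899×0.42560 + 0.96029×0.90491×0.99062 = -0.170235 + 0.860825 = 0.690590.
Q̄ = (S_0/π) × [bracket] = (589/π) × 0.690590 = 129.47 W/m².
Ratio Q̄_A / Q̄_B = 181.84 / 129.47 = 1.404.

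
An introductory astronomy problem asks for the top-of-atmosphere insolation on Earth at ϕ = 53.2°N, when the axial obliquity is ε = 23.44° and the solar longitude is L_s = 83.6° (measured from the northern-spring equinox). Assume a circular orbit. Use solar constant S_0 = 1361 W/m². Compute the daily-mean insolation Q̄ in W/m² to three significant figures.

Solar declination: sin δ = sin ε · sin L_s = sin 23.44° × sin 83.6° = 0.39531, so δ = +23.285°.
cos h₀ = −tan(+53.2°) tan(+23.285°) = -0.5753, h₀ = 2.1837 rad.
Bracket: h₀ sin ϕ sin δ + cos ϕ cos δ sin h₀ = 2.1837×0.80073×0.39531 + 0.59902×0.91855×0.81796 = 0.691221 + 0.450066 = 1.141287.
Q̄ = (S_0/π) × [bracket] = (1361/π) × 1.141287 = 494.4 W/m².

Q̄ ≈ 494 W/m²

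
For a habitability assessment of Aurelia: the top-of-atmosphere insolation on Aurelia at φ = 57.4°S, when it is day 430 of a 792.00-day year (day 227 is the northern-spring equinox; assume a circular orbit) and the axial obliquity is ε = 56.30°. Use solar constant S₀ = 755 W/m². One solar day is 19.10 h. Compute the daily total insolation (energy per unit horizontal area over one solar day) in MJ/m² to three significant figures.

Solar longitude: λ_s = 360° × (430 − 227)/792.00 = 92.273°.
sin δ = sin 56.30° × sin 92.273° = 0.83130, so δ = +56.232°.
cos H₀ = −tan(-57.4°) tan(+56.232°) = 2.3386 ≥ 1 ⇒ polar night, H₀ = 0 and Q̄ = 0.
Daily total = Q̄ × 19.10 h × 3600 s/h = 0.00 MJ/m².

0.00 MJ/m²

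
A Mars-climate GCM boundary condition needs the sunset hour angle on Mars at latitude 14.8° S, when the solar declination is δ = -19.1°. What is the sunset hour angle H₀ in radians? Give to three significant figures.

H₀ = 1.66 rad

cos H₀ = −tan φ · tan δ = −tan(-14.8°) × tan(-19.100°) = -0.0915, so H₀ = 1.6624 rad = 95.25°.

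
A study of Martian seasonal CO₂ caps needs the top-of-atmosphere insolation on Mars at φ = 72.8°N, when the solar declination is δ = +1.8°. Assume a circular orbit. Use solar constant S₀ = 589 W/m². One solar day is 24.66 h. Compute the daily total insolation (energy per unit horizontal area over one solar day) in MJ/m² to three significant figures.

5.73 MJ/m²

cos H₀ = −tan(+72.8°) tan(+1.800°) = -0.1015, H₀ = 1.6725 rad.
Bracket: H₀ sin φ sin δ + cos φ cos δ sin H₀ = 1.6725×0.95528×0.03141 + 0.29571×0.99951×0.99483 = 0.050184 + 0.294037 = 0.344221.
Q̄ = (S₀/π) × [bracket] = (589/π) × 0.344221 = 64.536 W/m².
Daily total = Q̄ × 24.66 h × 3600 s/h = 64.536 × 24.66 × 3600 / 10⁶ = 5.729 MJ/m².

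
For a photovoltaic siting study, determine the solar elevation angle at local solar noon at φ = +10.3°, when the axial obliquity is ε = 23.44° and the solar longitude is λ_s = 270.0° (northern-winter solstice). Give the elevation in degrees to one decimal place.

56.3°

Solar declination: sin δ = sin ε · sin λ_s = sin 23.44° × sin 270.0° = -0.39779, so δ = -23.440°.
At local noon the hour angle is zero, so the zenith angle equals |φ − δ| = |+10.3° − (-23.440°)| = 33.740°.
Elevation = 90° − 33.740° = 56.3°.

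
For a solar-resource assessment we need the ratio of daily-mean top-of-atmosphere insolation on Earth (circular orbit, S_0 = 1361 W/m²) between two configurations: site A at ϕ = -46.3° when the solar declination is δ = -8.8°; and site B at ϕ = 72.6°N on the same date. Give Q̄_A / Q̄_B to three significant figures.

Q̄_A / Q̄_B ≈ 8.40

— Configuration A (ϕ=-46.3°):
cos h₀ = −tan(-46.3°) tan(-8.800°) = -0.1620, h₀ = 1.7335 rad.
Bracket: h₀ sin ϕ sin δ + cos ϕ cos δ sin h₀ = 1.7335×-0.72297×-0.15299 + 0.69088×0.98823×0.98679 = 0.191738 + 0.673729 = 0.865467.
Q̄ = (S_0/π) × [bracket] = (1361/π) × 0.865467 = 374.94 W/m².
— Configuration B (ϕ=+72.6°):
cos h₀ = −tan(+72.6°) tan(-8.800°) = 0.4940, h₀ = 1.0541 rad.
Bracket: h₀ sin ϕ sin δ + cos ϕ cos δ sin h₀ = 1.0541×0.95424×-0.15299 + 0.29904×0.98823×0.86947 = -0.153887 + 0.256946 = 0.103059.
Q̄ = (S_0/π) × [bracket] = (1361/π) × 0.103059 = 44.647 W/m².
Ratio Q̄_A / Q̄_B = 374.94 / 44.647 = 8.398.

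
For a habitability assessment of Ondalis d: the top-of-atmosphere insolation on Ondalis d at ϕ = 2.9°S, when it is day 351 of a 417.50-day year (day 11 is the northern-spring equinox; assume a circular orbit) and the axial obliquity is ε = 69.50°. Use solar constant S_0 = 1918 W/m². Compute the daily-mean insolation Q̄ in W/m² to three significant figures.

Solar longitude: L_s = 360° × (351 − 11)/417.50 = 293.174°.
sin δ = sin 69.50° × sin 293.174° = -0.86110, so δ = -59.440°.
cos h₀ = −tan(-2.9°) tan(-59.440°) = -0.0858, h₀ = 1.6567 rad.
Bracket: h₀ sin ϕ sin δ + cos ϕ cos δ sin h₀ = 1.6567×-0.05059×-0.86110 + 0.99872×0.50844×0.99631 = 0.072171 + 0.505915 = 0.578086.
Q̄ = (S_0/π) × [bracket] = (1918/π) × 0.578086 = 352.9 W/m².

Q̄ ≈ 353 W/m²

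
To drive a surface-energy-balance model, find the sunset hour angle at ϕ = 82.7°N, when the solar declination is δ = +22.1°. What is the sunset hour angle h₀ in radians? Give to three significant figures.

h₀ = 3.14 rad

Sunrise equation: cos h₀ = −tan ϕ · tan δ = -3.1698 ≤ −1, so the Sun never sets (polar day) and h₀ = π.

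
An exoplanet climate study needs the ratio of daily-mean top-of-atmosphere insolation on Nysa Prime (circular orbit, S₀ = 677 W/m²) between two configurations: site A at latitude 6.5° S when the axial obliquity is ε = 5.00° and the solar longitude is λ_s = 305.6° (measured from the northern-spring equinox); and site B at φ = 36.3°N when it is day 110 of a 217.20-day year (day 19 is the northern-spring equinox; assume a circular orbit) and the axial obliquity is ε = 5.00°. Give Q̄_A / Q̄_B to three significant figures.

— Configuration A (φ=-6.5°):
Solar declination: sin δ = sin ε · sin λ_s = sin 5.00° × sin 305.6° = -0.07087, so δ = -4.064°.
cos H₀ = −tan(-6.5°) tan(-4.064°) = -0.0081, H₀ = 1.5789 rad.
Bracket: H₀ sin φ sin δ + cos φ cos δ sin H₀ = 1.5789×-0.11320×-0.07087 + 0.99357×0.99749×0.99997 = 0.012667 + 0.991046 = 1.003713.
Q̄ = (S₀/π) × [bracket] = (677/π) × 1.003713 = 216.30 W/m².
— Configuration B (φ=+36.3°):
Solar longitude: λ_s = 360° × (110 − 19)/217.20 = 150.829°.
sin δ = sin 5.00° × sin 150.829° = 0.04248, so δ = +2.435°.
cos H₀ = −tan(+36.3°) tan(+2.435°) = -0.0312, H₀ = 1.6020 rad.
Bracket: H₀ sin φ sin δ + cos φ cos δ sin H₀ = 1.6020×0.59201×0.04248 + 0.80593×0.99910×0.99951 = 0.040288 + 0.804810 = 0.845098.
Q̄ = (S₀/π) × [bracket] = (677/π) × 0.845098 = 182.12 W/m².
Ratio Q̄_A / Q̄_B = 216.30 / 182.12 = 1.188.

Q̄_A / Q̄_B ≈ 1.19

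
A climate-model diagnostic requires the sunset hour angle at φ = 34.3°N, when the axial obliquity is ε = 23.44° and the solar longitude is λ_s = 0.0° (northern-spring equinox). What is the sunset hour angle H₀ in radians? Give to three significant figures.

H₀ = 1.57 rad

Solar declination: sin δ = sin ε · sin λ_s = sin 23.44° × sin 0.0° = 0.00000, so δ = +0.000°.
cos H₀ = −tan φ · tan δ = −tan(+34.3°) × tan(+0.000°) = -0.0000, so H₀ = 1.5708 rad = 90.00°.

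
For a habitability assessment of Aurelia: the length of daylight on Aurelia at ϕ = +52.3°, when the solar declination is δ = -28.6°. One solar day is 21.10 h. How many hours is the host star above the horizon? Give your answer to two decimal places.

5.29 h

cos h₀ = −tan ϕ · tan δ = −tan(+52.3°) × tan(-28.600°) = 0.7054, so h₀ = 0.7878 rad = 45.14°.
Daylight = 2h₀/(2π) × 21.10 h = (0.7878/π) × 21.10 = 5.29 h.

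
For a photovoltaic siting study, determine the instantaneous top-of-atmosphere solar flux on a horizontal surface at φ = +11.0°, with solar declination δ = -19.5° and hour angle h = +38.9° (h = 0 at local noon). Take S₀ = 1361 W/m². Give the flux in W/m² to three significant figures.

893 W/m²

cos θ_z = sin φ sin δ + cos φ cos δ cos h = -0.063693 + 0.720126 = 0.656433.
Flux = S₀ · cos θ_z = 1361 × 0.656433 = 893.4 W/m².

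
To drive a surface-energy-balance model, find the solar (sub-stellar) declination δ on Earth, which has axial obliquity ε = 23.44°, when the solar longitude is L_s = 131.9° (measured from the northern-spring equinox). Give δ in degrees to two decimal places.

sin δ = sin ε · sin L_s = sin 23.44° × sin 131.9° = 0.296079.
δ = arcsin(0.296079) = +17.22°.

δ = +17.22°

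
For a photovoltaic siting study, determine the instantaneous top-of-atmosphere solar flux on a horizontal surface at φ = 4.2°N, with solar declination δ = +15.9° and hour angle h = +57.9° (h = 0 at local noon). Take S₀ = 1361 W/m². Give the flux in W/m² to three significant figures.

721 W/m²

cos θ_z = sin φ sin δ + cos φ cos δ cos h = 0.020064 + 0.509695 = 0.529759.
Flux = S₀ · cos θ_z = 1361 × 0.529759 = 721.0 W/m².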